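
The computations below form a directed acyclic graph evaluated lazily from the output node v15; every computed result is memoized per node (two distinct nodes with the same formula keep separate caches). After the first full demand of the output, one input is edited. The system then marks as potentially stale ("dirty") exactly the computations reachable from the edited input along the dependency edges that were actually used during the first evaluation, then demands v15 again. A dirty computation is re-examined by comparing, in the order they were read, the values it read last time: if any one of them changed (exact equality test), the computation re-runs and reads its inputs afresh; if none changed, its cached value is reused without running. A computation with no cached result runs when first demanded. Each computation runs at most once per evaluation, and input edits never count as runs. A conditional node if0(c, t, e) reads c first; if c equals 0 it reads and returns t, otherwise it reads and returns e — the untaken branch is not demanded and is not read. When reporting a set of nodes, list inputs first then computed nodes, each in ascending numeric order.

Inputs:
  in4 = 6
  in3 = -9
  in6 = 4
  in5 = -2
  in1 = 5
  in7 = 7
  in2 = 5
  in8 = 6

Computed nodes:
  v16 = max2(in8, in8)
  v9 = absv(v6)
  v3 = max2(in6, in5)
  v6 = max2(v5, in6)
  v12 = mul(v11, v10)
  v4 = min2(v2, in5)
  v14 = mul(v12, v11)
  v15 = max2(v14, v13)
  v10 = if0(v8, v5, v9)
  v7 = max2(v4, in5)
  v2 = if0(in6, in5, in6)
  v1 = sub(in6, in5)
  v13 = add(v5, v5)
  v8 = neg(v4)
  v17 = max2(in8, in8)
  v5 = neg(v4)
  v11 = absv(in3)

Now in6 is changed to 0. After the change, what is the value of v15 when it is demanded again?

First demand of the output computes:
  v2 = if0(in6=4 -> else branch in6) = 4
  v4 = min2(4, -2) = -2
  v5 = neg(-2) = 2
  v6 = max2(2, 4) = 4
  v8 = neg(-2) = 2
  v9 = absv(4) = 4
  v10 = if0(v8=2 -> else branch v9) = 4
  v11 = absv(-9) = 9
  v12 = mul(9, 4) = 36
  v13 = add(2, 2) = 4
  v14 = mul(36, 9) = 324
  v15 = max2(324, 4) = 324

After the edit, cleaning proceeds:
  v2: a read changed (in6 4->0; in6 4->0) — executes, giving -2.
  v4: a read changed (v2 4->-2) — executes, giving -2 — identical to its old value.
  v5: dirty, but its reads are unchanged (v4 unchanged); cached 2 stands.
  v6: a read changed (in6 4->0) — executes, giving 2.
  v8: dirty, but its reads are unchanged (v4 unchanged); cached 2 stands.
  v9: a read changed (v6 4->2) — executes, giving 2.
  v10: a read changed (v9 4->2) — executes, giving 2.
  v12: a read changed (v10 4->2) — executes, giving 18.
  v13: dirty, but its reads are unchanged (v5 unchanged, v5 unchanged); cached 4 stands.
  v14: a read changed (v12 36->18) — executes, giving 162.
  v15: a read changed (v14 324->162) — executes, giving 162.

Note where the cutoff bites: v5 is checked, finds nothing changed, and keeps its cache.

Demanding v15 again yields 162.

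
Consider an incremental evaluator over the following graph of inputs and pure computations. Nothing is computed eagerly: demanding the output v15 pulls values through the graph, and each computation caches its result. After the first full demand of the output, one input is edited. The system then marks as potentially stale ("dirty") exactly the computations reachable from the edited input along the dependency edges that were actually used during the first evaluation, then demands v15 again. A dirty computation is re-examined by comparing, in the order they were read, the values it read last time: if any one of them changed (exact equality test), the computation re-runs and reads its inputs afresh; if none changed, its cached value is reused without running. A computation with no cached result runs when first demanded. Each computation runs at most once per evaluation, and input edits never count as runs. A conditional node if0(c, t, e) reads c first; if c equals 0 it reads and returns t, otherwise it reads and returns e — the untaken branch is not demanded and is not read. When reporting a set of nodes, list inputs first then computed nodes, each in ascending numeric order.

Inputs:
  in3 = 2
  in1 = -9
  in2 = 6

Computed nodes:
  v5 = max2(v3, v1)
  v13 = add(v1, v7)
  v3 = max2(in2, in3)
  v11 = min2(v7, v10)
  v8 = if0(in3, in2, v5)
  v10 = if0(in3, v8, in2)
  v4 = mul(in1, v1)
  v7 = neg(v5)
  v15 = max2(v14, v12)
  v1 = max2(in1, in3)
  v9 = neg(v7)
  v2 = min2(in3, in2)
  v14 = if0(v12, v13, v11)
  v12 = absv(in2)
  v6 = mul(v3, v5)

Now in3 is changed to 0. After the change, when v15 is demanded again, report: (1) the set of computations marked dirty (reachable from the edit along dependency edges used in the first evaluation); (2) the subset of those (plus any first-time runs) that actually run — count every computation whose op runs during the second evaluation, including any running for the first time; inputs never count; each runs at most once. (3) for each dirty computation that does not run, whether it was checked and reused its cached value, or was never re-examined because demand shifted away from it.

Dirty set: v1, v3, v5, v7, v10, v11, v14, v15.
Run set: v1, v3, v5, v8, v10 (5 run).
Re-examined without running (cache reused): v7, v11, v14, v15.
The important point: the flipped condition pulls in fresh nodes; v8 runs for the first time.

Initial pass — values computed on the first demand:
  v1 = max2(-9, 2) = 2
  v3 = max2(6, 2) = 6
  v5 = max2(6, 2) = 6
  v7 = neg(6) = -6
  v10 = if0(in3=2 -> else branch in2) = 6
  v11 = min2(-6, 6) = -6
  v12 = absv(6) = 6
  v14 = if0(v12=6 -> else branch v11) = -6
  v15 = max2(-6, 6) = 6

Second demand — change propagation:
  v1: re-runs because in3 2->0; new result 0.
  v3: re-runs because in3 2->0; new result 6 (unchanged).
  v5: re-runs because v1 2->0; new result 6 (unchanged).
  v7: re-examined; everything it read last time is the same (v5 unchanged) — cache -6 kept, no run.
  v8: newly demanded (no cache) — executes and yields 6.
  v10: re-runs because in3 2->0; new result 6 (unchanged).
  v11: re-examined; everything it read last time is the same (v7 unchanged, v10 unchanged) — cache -6 kept, no run.
  v14: re-examined; everything it read last time is the same (v12 unchanged, v11 unchanged) — cache -6 kept, no run.
  v15: re-examined; everything it read last time is the same (v14 unchanged, v12 unchanged) — cache 6 kept, no run.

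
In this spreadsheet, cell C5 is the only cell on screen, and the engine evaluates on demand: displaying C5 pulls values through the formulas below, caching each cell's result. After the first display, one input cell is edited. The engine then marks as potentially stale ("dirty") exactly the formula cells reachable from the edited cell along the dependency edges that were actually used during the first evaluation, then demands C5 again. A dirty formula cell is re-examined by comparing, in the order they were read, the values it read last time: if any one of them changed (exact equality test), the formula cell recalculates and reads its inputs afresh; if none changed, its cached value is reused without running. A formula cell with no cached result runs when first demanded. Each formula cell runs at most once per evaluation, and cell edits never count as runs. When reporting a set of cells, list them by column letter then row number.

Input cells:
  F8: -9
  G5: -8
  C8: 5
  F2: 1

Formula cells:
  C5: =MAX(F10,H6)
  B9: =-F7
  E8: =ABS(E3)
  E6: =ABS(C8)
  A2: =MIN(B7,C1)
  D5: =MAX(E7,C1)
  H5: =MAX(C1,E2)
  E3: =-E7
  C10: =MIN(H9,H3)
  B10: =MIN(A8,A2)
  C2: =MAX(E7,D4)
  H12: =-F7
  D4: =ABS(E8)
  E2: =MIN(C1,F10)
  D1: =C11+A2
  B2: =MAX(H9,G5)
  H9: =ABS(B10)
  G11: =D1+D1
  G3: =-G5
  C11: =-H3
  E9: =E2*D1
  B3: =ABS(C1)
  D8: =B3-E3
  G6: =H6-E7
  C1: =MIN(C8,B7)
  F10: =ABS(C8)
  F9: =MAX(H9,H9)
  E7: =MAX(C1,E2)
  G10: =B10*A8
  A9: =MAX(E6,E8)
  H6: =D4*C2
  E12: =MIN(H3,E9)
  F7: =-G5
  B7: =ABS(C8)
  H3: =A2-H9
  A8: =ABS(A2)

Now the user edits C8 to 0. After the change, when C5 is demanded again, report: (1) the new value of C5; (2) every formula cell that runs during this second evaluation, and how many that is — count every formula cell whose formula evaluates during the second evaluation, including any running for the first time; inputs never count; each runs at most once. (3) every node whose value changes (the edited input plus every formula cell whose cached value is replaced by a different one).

Initial pass — values computed on the first demand:
  B7 = ABS(5) = 5
  C1 = MIN(5, 5) = 5
  F10 = ABS(5) = 5
  E2 = MIN(5, 5) = 5
  E7 = MAX(5, 5) = 5
  E3 = -(5) = -5
  E8 = ABS(-5) = 5
  D4 = ABS(5) = 5
  C2 = MAX(5, 5) = 5
  H6 = 5 * 5 = 25
  C5 = MAX(5, 25) = 25

Second demand — change propagation:
  B7: re-runs because C8 5->0; new result 0.
  C1: re-runs because C8 5->0; B7 5->0; new result 0.
  F10: re-runs because C8 5->0; new result 0.
  E2: re-runs because C1 5->0; F10 5->0; new result 0.
  E7: re-runs because C1 5->0; E2 5->0; new result 0.
  E3: re-runs because E7 5->0; new result 0.
  E8: re-runs because E3 -5->0; new result 0.
  D4: re-runs because E8 5->0; new result 0.
  C2: re-runs because E7 5->0; D4 5->0; new result 0.
  H6: re-runs because D4 5->0; C2 5->0; new result 0.
  C5: re-runs because F10 5->0; H6 25->0; new result 0.

C5 now evaluates to 0.
Run set: B7, C1, C2, C5, D4, E2, E3, E7, E8, F10, H6 (11 run).
Changed values: B7, C1, C2, C5, C8, D4, E2, E3, E7, E8, F10, H6.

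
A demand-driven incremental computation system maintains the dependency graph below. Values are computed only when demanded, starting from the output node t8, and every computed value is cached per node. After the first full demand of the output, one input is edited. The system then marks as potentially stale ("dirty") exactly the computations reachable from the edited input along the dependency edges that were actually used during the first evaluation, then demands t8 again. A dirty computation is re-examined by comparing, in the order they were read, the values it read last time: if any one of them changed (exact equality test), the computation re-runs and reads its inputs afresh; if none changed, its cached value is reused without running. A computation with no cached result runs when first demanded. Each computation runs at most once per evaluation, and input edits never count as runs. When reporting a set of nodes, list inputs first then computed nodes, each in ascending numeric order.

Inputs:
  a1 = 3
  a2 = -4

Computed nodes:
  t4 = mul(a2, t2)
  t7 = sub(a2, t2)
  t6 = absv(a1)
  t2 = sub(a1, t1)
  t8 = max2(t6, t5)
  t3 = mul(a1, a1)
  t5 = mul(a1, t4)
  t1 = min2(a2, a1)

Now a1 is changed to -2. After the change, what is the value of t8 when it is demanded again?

First evaluation (everything demanded from the output):
  t1 = min2(-4, 3) = -4
  t2 = sub(3, -4) = 7
  t4 = mul(-4, 7) = -28
  t5 = mul(3, -28) = -84
  t6 = absv(3) = 3
  t8 = max2(3, -84) = 3

Propagation after the edit:
  t1: runs — a1 3->-2; result -4 (same value as before).
  t2: runs — a1 3->-2; result 2.
  t4: runs — t2 7->2; result -8.
  t5: runs — a1 3->-2; t4 -28->-8; result 16.
  t6: runs — a1 3->-2; result 2.
  t8: runs — t6 3->2; t5 -84->16; result 16.

New value of t8: 16.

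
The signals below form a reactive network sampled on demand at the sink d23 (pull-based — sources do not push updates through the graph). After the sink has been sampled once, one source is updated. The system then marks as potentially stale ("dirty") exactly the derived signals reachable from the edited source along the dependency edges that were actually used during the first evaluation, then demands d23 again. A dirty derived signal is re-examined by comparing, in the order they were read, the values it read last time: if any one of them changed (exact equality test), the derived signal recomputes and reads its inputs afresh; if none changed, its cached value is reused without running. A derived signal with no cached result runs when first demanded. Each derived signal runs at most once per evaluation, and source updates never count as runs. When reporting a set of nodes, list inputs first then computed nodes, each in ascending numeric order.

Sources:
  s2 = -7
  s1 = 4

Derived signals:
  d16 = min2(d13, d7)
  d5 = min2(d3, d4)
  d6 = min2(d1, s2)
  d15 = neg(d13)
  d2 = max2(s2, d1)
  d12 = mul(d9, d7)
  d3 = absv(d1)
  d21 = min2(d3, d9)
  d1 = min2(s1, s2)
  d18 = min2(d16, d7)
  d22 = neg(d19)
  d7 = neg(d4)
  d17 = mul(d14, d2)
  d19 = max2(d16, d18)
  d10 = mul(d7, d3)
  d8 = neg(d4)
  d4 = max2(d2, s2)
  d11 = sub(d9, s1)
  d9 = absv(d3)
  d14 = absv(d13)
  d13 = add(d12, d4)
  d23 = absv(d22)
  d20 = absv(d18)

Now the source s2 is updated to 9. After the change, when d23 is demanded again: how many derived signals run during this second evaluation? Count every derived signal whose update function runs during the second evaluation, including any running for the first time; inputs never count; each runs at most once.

Initial pass — values computed on the first demand:
  d1 = min2(4, -7) = -7
  d2 = max2(-7, -7) = -7
  d3 = absv(-7) = 7
  d4 = max2(-7, -7) = -7
  d7 = neg(-7) = 7
  d9 = absv(7) = 7
  d12 = mul(7, 7) = 49
  d13 = add(49, -7) = 42
  d16 = min2(42, 7) = 7
  d18 = min2(7, 7) = 7
  d19 = max2(7, 7) = 7
  d22 = neg(7) = -7
  d23 = absv(-7) = 7

Second demand — change propagation:
  d1: re-runs because s2 -7->9; new result 4.
  d2: re-runs because s2 -7->9; d1 -7->4; new result 9.
  d3: re-runs because d1 -7->4; new result 4.
  d4: re-runs because d2 -7->9; s2 -7->9; new result 9.
  d7: re-runs because d4 -7->9; new result -9.
  d9: re-runs because d3 7->4; new result 4.
  d12: re-runs because d9 7->4; d7 7->-9; new result -36.
  d13: re-runs because d12 49->-36; d4 -7->9; new result -27.
  d16: re-runs because d13 42->-27; d7 7->-9; new result -27.
  d18: re-runs because d16 7->-27; d7 7->-9; new result -27.
  d19: re-runs because d16 7->-27; d18 7->-27; new result -27.
  d22: re-runs because d19 7->-27; new result 27.
  d23: re-runs because d22 -7->27; new result 27.

Run set: d1, d2, d3, d4, d7, d9, d12, d13, d16, d18, d19, d22, d23 (13 run).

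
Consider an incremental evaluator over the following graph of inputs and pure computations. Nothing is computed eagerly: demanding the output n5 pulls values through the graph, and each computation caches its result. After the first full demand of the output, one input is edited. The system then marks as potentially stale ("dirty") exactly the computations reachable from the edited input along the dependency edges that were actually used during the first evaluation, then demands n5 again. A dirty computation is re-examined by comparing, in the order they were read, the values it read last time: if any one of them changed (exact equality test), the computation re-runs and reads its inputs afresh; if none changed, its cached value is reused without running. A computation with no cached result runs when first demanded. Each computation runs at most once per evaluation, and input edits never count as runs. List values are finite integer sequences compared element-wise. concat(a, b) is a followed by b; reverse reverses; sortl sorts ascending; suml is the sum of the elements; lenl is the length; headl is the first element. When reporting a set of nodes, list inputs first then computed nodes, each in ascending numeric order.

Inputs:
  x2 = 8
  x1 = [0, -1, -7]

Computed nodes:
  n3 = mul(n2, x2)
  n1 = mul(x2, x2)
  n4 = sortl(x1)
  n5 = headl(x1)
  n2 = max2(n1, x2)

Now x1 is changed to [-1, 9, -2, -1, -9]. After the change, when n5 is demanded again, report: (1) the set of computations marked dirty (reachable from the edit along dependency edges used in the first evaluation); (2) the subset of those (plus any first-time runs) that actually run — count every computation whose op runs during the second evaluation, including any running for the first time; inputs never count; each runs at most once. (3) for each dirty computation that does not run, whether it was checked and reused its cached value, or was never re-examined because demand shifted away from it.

Dirty set: n5.
Run set: n5 (1 run).
All dirty computations ended up running.

Initial pass — values computed on the first demand:
  n5 = headl([0, -1, -7]) = 0

Second demand — change propagation:
  n5: re-runs because x1 [0, -1, -7]->[-1, 9, -2, -1, -9]; new result -1.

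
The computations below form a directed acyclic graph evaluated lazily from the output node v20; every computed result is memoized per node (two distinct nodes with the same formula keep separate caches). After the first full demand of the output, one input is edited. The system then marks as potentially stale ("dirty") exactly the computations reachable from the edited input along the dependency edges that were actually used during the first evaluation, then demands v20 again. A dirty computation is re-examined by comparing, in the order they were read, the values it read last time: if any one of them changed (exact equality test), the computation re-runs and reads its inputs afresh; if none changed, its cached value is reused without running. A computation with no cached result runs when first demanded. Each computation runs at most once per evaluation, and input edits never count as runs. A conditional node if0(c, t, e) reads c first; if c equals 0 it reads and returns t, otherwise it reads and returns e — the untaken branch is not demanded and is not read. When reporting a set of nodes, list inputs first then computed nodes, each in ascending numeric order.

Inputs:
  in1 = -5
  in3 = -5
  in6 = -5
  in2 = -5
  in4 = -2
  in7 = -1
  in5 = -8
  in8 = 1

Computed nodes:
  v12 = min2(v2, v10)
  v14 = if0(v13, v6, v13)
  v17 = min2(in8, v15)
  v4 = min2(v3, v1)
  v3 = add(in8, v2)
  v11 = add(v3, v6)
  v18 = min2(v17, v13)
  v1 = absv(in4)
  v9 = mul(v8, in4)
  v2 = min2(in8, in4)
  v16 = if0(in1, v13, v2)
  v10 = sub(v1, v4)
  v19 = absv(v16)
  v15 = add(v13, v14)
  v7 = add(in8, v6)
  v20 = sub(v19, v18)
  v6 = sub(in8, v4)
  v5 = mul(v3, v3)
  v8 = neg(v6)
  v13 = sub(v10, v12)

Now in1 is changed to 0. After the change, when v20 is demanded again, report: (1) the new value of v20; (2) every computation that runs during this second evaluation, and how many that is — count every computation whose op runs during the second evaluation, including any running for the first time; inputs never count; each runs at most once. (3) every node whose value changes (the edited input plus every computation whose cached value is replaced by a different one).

First demand of the output computes:
  v1 = absv(-2) = 2
  v2 = min2(1, -2) = -2
  v3 = add(1, -2) = -1
  v4 = min2(-1, 2) = -1
  v10 = sub(2, -1) = 3
  v12 = min2(-2, 3) = -2
  v13 = sub(3, -2) = 5
  v14 = if0(v13=5 -> else branch v13) = 5
  v15 = add(5, 5) = 10
  v16 = if0(in1=-5 -> else branch v2) = -2
  v17 = min2(1, 10) = 1
  v18 = min2(1, 5) = 1
  v19 = absv(-2) = 2
  v20 = sub(2, 1) = 1

After the edit, cleaning proceeds:
  v16: a read changed (in1 -5->0) — executes, giving 5.
  v19: a read changed (v16 -2->5) — executes, giving 5.
  v20: a read changed (v19 2->5) — executes, giving 4.

Demanding v20 again yields 4.
3 computations run: v16, v19, v20.
The nodes whose values change: in1, v16, v19, v20.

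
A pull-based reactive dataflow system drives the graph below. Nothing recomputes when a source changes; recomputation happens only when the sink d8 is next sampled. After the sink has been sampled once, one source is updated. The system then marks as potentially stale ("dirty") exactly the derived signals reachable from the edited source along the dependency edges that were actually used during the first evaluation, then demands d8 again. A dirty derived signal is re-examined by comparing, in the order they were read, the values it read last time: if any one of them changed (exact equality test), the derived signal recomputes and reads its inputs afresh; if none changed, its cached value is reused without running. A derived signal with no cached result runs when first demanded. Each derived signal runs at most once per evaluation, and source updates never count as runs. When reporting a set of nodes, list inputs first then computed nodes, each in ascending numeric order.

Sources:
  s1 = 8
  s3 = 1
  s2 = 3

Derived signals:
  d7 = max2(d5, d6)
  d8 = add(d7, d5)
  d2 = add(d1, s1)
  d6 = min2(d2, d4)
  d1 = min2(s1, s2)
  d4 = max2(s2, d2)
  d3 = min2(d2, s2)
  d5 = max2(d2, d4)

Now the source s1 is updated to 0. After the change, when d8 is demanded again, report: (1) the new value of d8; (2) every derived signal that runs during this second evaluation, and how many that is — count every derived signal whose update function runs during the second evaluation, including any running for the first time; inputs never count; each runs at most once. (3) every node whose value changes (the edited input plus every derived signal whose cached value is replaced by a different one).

First evaluation (everything demanded from the output):
  d1 = min2(8, 3) = 3
  d2 = add(3, 8) = 11
  d4 = max2(3, 11) = 11
  d5 = max2(11, 11) = 11
  d6 = min2(11, 11) = 11
  d7 = max2(11, 11) = 11
  d8 = add(11, 11) = 22

Propagation after the edit:
  d1: runs — s1 8->0; result 0.
  d2: runs — d1 3->0; s1 8->0; result 0.
  d4: runs — d2 11->0; result 3.
  d5: runs — d2 11->0; d4 11->3; result 3.
  d6: runs — d2 11->0; d4 11->3; result 0.
  d7: runs — d5 11->3; d6 11->0; result 3.
  d8: runs — d7 11->3; d5 11->3; result 6.

New value of d8: 6.
Derived signals that run: d1, d2, d4, d5, d6, d7, d8 — 7 in total.
Values that change: s1, d1, d2, d4, d5, d6, d7, d8.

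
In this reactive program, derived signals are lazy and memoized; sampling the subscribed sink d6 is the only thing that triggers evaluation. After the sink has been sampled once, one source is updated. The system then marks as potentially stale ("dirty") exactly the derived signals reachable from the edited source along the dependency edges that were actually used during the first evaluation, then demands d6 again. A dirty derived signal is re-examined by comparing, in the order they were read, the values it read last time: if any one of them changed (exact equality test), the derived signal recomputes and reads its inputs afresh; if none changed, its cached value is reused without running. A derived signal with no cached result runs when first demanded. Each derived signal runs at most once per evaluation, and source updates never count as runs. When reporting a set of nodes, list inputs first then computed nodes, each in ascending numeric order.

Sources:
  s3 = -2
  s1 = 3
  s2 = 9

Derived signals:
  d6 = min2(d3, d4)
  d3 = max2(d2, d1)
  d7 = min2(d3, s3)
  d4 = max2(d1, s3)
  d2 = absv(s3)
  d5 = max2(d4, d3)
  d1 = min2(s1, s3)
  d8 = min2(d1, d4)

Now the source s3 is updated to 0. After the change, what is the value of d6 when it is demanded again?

Demanding d6 again yields 0.

First demand of the output computes:
  d1 = min2(3, -2) = -2
  d2 = absv(-2) = 2
  d3 = max2(2, -2) = 2
  d4 = max2(-2, -2) = -2
  d6 = min2(2, -2) = -2

After the edit, cleaning proceeds:
  d1: a read changed (s3 -2->0) — executes, giving 0.
  d2: a read changed (s3 -2->0) — executes, giving 0.
  d3: a read changed (d2 2->0; d1 -2->0) — executes, giving 0.
  d4: a read changed (d1 -2->0; s3 -2->0) — executes, giving 0.
  d6: a read changed (d3 2->0; d4 -2->0) — executes, giving 0.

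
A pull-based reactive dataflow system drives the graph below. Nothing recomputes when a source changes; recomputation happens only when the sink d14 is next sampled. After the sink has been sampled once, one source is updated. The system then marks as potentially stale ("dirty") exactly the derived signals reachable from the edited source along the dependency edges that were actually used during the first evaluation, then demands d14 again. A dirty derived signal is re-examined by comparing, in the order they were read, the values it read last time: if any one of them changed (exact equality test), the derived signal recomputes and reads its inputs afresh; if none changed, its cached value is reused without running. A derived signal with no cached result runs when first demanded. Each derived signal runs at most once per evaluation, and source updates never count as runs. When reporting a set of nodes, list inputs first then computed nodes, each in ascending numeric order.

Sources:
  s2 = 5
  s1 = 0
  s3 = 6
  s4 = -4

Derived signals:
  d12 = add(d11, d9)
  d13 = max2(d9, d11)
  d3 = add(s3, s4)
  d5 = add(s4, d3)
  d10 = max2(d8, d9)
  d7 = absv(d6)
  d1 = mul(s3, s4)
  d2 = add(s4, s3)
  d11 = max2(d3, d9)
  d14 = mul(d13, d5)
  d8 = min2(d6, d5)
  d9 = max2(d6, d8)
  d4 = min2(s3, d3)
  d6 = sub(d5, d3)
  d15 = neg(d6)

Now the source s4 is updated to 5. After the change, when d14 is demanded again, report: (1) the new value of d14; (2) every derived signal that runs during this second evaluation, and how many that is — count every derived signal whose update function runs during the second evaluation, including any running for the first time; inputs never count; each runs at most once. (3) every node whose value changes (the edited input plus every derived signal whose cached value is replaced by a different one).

New value of d14: 176.
Derived signals that run: d3, d5, d6, d8, d9, d11, d13, d14 — 8 in total.
Values that change: s4, d3, d5, d6, d8, d9, d11, d13, d14.

First evaluation (everything demanded from the output):
  d3 = add(6, -4) = 2
  d5 = add(-4, 2) = -2
  d6 = sub(-2, 2) = -4
  d8 = min2(-4, -2) = -4
  d9 = max2(-4, -4) = -4
  d11 = max2(2, -4) = 2
  d13 = max2(-4, 2) = 2
  d14 = mul(2, -2) = -4

Propagation after the edit:
  d3: runs — s4 -4->5; result 11.
  d5: runs — s4 -4->5; d3 2->11; result 16.
  d6: runs — d5 -2->16; d3 2->11; result 5.
  d8: runs — d6 -4->5; d5 -2->16; result 5.
  d9: runs — d6 -4->5; d8 -4->5; result 5.
  d11: runs — d3 2->11; d9 -4->5; result 11.
  d13: runs — d9 -4->5; d11 2->11; result 11.
  d14: runs — d13 2->11; d5 -2->16; result 176.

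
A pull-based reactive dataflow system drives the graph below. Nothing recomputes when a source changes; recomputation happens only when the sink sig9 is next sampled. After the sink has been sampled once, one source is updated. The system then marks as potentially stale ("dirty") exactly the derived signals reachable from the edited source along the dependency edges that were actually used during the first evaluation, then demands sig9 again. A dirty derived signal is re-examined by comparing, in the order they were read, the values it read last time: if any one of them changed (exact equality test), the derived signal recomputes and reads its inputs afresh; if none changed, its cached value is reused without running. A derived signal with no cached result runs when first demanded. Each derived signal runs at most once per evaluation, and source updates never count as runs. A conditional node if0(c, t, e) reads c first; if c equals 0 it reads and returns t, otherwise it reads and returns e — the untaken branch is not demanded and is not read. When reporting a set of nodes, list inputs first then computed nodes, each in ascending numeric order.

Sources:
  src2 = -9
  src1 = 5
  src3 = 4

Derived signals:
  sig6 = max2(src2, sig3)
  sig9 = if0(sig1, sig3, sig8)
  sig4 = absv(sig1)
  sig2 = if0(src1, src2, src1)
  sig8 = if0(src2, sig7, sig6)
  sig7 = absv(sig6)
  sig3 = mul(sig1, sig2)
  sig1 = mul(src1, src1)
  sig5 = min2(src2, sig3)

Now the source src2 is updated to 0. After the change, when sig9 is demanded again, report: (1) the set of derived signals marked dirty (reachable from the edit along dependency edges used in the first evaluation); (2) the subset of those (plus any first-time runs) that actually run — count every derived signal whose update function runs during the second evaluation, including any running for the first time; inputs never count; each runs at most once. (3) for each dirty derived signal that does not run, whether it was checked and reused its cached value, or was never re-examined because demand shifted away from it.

First evaluation (everything demanded from the output):
  sig1 = mul(5, 5) = 25
  sig2 = if0(src1=5 -> else branch src1) = 5
  sig3 = mul(25, 5) = 125
  sig6 = max2(-9, 125) = 125
  sig8 = if0(src2=-9 -> else branch sig6) = 125
  sig9 = if0(sig1=25 -> else branch sig8) = 125

Propagation after the edit:
  sig6: runs — src2 -9->0; result 125 (same value as before).
  sig7: demanded for the first time — runs, produces 125.
  sig8: runs — src2 -9->0; result 125 (same value as before).
  sig9: checked — values it read are unchanged (sig1 unchanged, sig8 unchanged); reused cached 125 without running.

Key observation: a condition flipped, so demand reaches new nodes — sig7 runs for the first time.

Marked dirty: sig6, sig8, sig9.
Derived signals that run: sig6, sig7, sig8 — 3 in total.
Checked but reused from cache: sig9.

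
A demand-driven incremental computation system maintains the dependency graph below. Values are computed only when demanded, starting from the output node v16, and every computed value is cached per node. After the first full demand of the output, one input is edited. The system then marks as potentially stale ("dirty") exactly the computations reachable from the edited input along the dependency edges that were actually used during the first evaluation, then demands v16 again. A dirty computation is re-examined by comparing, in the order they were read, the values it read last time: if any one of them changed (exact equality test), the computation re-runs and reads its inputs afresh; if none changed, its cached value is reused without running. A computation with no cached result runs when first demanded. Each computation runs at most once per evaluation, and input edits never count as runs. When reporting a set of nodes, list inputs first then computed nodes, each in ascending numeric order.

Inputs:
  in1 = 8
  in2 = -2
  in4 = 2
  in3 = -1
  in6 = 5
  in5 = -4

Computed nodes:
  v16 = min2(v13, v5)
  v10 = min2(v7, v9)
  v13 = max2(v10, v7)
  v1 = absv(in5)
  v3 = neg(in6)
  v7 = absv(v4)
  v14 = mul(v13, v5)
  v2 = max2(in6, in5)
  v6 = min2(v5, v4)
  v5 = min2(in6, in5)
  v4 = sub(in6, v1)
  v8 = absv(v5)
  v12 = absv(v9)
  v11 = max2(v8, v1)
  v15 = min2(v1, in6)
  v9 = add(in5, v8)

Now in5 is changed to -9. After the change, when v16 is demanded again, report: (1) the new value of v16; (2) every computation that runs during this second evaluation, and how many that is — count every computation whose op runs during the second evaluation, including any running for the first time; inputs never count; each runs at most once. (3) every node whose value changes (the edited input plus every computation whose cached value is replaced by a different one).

New value of v16: -9.
Computations that run: v1, v4, v5, v7, v8, v9, v10, v13, v16 — 9 in total.
Values that change: in5, v1, v4, v5, v7, v8, v13, v16.

First evaluation (everything demanded from the output):
  v1 = absv(-4) = 4
  v4 = sub(5, 4) = 1
  v5 = min2(5, -4) = -4
  v7 = absv(1) = 1
  v8 = absv(-4) = 4
  v9 = add(-4, 4) = 0
  v10 = min2(1, 0) = 0
  v13 = max2(0, 1) = 1
  v16 = min2(1, -4) = -4

Propagation after the edit:
  v1: runs — in5 -4->-9; result 9.
  v4: runs — v1 4->9; result -4.
  v5: runs — in5 -4->-9; result -9.
  v7: runs — v4 1->-4; result 4.
  v8: runs — v5 -4->-9; result 9.
  v9: runs — in5 -4->-9; v8 4->9; result 0 (same value as before).
  v10: runs — v7 1->4; result 0 (same value as before).
  v13: runs — v7 1->4; result 4.
  v16: runs — v13 1->4; v5 -4->-9; result -9.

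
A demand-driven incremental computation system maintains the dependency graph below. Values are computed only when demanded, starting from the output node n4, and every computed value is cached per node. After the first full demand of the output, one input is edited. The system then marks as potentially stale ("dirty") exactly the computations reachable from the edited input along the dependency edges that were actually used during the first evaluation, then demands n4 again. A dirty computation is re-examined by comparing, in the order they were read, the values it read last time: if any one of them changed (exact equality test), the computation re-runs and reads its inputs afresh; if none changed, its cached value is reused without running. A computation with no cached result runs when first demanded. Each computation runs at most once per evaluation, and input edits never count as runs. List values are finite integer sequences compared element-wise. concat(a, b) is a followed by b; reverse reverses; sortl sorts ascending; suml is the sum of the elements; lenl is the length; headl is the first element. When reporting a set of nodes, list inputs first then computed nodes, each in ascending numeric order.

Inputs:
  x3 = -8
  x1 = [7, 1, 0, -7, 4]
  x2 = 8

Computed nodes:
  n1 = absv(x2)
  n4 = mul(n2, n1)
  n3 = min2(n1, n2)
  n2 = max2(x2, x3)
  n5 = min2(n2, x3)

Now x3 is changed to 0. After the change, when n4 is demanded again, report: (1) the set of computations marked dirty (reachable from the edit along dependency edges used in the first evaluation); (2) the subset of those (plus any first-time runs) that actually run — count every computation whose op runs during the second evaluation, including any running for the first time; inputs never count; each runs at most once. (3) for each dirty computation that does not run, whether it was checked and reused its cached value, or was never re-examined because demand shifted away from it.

First evaluation (everything demanded from the output):
  n1 = absv(8) = 8
  n2 = max2(8, -8) = 8
  n4 = mul(8, 8) = 64

Propagation after the edit:
  n2: runs — x3 -8->0; result 8 (same value as before).
  n4: checked — values it read are unchanged (n2 unchanged, n1 unchanged); reused cached 64 without running.

Key observation: the change is absorbed at n2 — it re-runs but produces the same value, and the output's value is unchanged.

Marked dirty: n2, n4.
Computations that run: n2 — 1 in total.
Checked but reused from cache: n4.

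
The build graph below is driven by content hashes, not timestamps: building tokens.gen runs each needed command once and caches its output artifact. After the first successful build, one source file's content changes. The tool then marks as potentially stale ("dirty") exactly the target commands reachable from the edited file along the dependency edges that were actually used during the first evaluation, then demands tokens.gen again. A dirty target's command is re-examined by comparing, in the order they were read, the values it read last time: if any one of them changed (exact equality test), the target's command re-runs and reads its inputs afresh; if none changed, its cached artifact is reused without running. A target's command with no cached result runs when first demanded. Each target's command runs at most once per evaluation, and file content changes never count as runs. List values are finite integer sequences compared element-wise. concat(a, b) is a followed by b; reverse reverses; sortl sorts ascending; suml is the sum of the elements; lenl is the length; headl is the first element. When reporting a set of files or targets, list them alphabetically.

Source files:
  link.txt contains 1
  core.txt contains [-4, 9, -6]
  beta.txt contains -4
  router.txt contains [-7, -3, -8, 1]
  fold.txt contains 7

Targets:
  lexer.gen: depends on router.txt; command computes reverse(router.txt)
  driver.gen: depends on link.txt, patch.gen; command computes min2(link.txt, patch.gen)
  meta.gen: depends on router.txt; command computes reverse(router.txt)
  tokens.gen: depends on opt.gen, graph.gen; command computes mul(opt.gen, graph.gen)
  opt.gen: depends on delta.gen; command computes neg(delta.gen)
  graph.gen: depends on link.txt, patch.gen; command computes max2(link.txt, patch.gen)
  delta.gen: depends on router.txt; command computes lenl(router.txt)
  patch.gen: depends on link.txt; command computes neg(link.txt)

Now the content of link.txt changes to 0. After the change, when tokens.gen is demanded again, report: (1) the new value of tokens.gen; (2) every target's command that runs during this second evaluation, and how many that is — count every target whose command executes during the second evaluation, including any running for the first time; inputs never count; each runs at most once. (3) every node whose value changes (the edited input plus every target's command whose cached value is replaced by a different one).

tokens.gen now evaluates to 0.
Run set: graph.gen, patch.gen, tokens.gen (3 run).
Changed values: graph.gen, link.txt, patch.gen, tokens.gen.

Initial pass — values computed on the first demand:
  delta.gen = lenl([-7, -3, -8, 1]) = 4
  opt.gen = neg(4) = -4
  patch.gen = neg(1) = -1
  graph.gen = max2(1, -1) = 1
  tokens.gen = mul(-4, 1) = -4

Second demand — change propagation:
  patch.gen: re-runs because link.txt 1->0; new result 0.
  graph.gen: re-runs because link.txt 1->0; patch.gen -1->0; new result 0.
  tokens.gen: re-runs because graph.gen 1->0; new result 0.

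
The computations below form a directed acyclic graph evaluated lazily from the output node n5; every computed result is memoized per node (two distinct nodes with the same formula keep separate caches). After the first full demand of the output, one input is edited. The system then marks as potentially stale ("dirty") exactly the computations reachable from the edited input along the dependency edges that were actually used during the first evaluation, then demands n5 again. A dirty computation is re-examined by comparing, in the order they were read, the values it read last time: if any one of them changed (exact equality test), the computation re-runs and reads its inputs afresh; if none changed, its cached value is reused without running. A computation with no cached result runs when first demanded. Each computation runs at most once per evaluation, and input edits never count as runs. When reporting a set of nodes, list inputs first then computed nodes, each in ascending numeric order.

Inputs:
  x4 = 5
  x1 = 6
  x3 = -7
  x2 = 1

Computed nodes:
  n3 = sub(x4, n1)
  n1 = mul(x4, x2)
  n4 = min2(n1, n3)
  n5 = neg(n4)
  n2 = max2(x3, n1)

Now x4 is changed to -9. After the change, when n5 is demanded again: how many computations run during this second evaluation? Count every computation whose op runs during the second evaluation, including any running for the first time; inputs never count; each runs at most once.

4 computations run: n1, n3, n4, n5.

First demand of the output computes:
  n1 = mul(5, 1) = 5
  n3 = sub(5, 5) = 0
  n4 = min2(5, 0) = 0
  n5 = neg(0) = 0

After the edit, cleaning proceeds:
  n1: a read changed (x4 5->-9) — executes, giving -9.
  n3: a read changed (x4 5->-9; n1 5->-9) — executes, giving 0 — identical to its old value.
  n4: a read changed (n1 5->-9) — executes, giving -9.
  n5: a read changed (n4 0->-9) — executes, giving 9.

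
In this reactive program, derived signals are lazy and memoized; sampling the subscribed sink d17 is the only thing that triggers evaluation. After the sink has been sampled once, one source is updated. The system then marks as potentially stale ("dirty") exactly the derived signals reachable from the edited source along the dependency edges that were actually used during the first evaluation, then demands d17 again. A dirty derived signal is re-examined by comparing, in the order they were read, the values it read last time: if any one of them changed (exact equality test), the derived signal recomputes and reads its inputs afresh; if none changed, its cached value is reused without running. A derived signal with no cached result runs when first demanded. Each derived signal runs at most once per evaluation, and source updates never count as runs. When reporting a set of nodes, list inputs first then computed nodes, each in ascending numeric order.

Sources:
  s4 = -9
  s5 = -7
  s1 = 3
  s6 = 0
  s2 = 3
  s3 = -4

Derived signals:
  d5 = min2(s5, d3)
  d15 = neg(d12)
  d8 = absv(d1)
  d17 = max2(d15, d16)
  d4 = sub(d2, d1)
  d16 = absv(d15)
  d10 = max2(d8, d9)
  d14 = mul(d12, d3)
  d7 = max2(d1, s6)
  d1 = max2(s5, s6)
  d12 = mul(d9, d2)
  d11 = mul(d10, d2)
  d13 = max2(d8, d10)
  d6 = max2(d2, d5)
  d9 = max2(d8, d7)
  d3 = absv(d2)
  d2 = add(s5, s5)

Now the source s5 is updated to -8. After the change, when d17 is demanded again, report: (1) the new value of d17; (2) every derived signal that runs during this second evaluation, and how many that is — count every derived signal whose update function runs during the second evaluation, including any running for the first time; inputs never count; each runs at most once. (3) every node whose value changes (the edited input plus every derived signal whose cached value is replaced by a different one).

First demand of the output computes:
  d1 = max2(-7, 0) = 0
  d2 = add(-7, -7) = -14
  d7 = max2(0, 0) = 0
  d8 = absv(0) = 0
  d9 = max2(0, 0) = 0
  d12 = mul(0, -14) = 0
  d15 = neg(0) = 0
  d16 = absv(0) = 0
  d17 = max2(0, 0) = 0

After the edit, cleaning proceeds:
  d1: a read changed (s5 -7->-8) — executes, giving 0 — identical to its old value.
  d2: a read changed (s5 -7->-8; s5 -7->-8) — executes, giving -16.
  d7: dirty, but its reads are unchanged (d1 unchanged, s6 unchanged); cached 0 stands.
  d8: dirty, but its reads are unchanged (d1 unchanged); cached 0 stands.
  d9: dirty, but its reads are unchanged (d8 unchanged, d7 unchanged); cached 0 stands.
  d12: a read changed (d2 -14->-16) — executes, giving 0 — identical to its old value.
  d15: dirty, but its reads are unchanged (d12 unchanged); cached 0 stands.
  d16: dirty, but its reads are unchanged (d15 unchanged); cached 0 stands.
  d17: dirty, but its reads are unchanged (d15 unchanged, d16 unchanged); cached 0 stands.

Note where the cutoff bites: d7 is checked, finds nothing changed, and keeps its cache.

Demanding d17 again yields 0.
3 derived signals run: d1, d2, d12.
The nodes whose values change: s5, d2.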